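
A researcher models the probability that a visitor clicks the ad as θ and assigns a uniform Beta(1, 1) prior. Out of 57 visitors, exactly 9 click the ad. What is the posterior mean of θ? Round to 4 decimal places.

Observing 9 successes and 48 failures updates Beta(1, 1) by adding the success and failure counts to the two shape parameters: α = 1+9 = 10, β = 1+48 = 49.
Posterior mean = α/(α+β) = 10/59 = 0.1695.

Posterior mean ≈ 0.1695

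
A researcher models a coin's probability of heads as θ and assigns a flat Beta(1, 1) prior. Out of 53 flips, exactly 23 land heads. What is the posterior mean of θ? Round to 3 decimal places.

Posterior mean ≈ 0.436

Observing 23 successes and 30 failures updates Beta(1, 1) by adding the success and failure counts to the two shape parameters: α = 1+23 = 24, β = 1+30 = 31.
Posterior mean = α/(α+β) = 24/55 = 0.436.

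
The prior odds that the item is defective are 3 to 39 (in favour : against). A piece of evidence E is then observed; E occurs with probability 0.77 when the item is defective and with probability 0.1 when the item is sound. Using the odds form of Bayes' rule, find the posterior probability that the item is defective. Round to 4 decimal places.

Posterior probability ≈ 0.3720

Prior odds = 3/39 = 0.076923.
Likelihood ratio for E = 0.77/0.1 = 7.7000.
Posterior odds = prior odds × LR = 0.59231.
Posterior probability = odds/(1+odds) = 0.59231/1.5923 = 0.3720.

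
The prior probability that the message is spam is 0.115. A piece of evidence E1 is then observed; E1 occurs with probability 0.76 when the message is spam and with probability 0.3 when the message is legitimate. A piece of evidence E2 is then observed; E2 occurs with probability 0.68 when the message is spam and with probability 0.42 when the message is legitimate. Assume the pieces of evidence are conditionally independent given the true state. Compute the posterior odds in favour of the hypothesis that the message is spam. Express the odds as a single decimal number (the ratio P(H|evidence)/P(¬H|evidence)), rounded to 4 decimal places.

Prior odds = 0.115/(1−0.115) = 0.12994. In log-odds, ln(0.12994) = -2.0407.
Add log likelihood ratios: ln(2.5333) + ln(1.6190) = 1.4114.
Posterior log-odds = -0.62928, so posterior odds = exp(-0.62928) = 0.53297.

Posterior odds ≈ 0.5330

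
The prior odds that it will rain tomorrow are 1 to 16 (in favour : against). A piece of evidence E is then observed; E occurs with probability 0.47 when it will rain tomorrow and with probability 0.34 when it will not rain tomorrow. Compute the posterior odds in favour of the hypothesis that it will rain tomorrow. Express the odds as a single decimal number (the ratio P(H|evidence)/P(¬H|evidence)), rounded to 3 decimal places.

Prior odds = 1/16 = 0.062500. In log-odds, ln(0.062500) = -2.7726.
Add log likelihood ratio: ln(1.3824) = 0.32379.
Posterior log-odds = -2.4488, so posterior odds = exp(-2.4488) = 0.086397.

Posterior odds ≈ 0.086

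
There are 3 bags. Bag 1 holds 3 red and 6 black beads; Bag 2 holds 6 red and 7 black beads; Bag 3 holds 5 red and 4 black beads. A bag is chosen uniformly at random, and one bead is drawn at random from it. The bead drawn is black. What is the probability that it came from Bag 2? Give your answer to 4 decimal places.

P(black|Bag 1) = 0.6667; P(black|Bag 2) = 0.5385; P(black|Bag 3) = 0.4444.
Prior × likelihood for each source: 0.333333·0.6667=0.2222, 0.333333·0.5385=0.1795, 0.333333·0.4444=0.1481. Summing gives P(black) = 0.54986.
P(Bag 2 | black) = 0.1795 / 0.54986 = 0.3264.

Posterior probability ≈ 0.3264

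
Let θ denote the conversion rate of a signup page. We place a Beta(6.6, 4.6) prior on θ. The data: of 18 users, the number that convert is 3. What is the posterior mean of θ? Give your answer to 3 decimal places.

The binomial likelihood is conjugate to the Beta prior: with 3 successes and 15 failures, the posterior is Beta(6.6+3, 4.6+15) = Beta(9.6, 19.6).
Posterior mean = α/(α+β) = 9.6/29.2 = 0.329.

Posterior mean ≈ 0.329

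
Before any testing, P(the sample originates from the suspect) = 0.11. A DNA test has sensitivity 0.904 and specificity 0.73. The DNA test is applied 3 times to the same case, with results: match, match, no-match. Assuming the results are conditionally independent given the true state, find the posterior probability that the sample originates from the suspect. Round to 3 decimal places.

Let H be the event that the sample originates from the suspect; start with P(H) = 0.11. P('match'|H) = 0.904, P('match'|¬H) = 0.27.
Update on result 1 ('match'): P(H) ← 0.904·0.1100 / (0.904·0.1100 + 0.27·0.8900) = 0.099440/0.33974 = 0.2927.
Update on result 2 ('match'): P(H) ← 0.904·0.2927 / (0.904·0.2927 + 0.27·0.7073) = 0.26460/0.45557 = 0.5808.
Update on result 3 ('no-match'): P(H) ← 0.096·0.5808 / (0.096·0.5808 + 0.73·0.4192) = 0.055757/0.36177 = 0.1541.

Posterior P(H) ≈ 0.154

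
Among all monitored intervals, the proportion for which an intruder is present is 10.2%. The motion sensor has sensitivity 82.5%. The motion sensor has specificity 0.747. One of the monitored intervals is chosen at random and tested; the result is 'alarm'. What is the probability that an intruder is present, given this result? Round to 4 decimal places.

Let H be the event that an intruder is present. P(H) = 0.102, so P(¬H) = 0.898. With E the 'alarm' result, P(E|H) = 0.825 and P(E|¬H) = 0.253.
P(E) = 0.825·0.102 + 0.253·0.898 = 0.084150 + 0.22719 = 0.31134.
By Bayes' theorem, P(H|E) = 0.084150 / 0.31134 = 0.2703.

P(H | E) ≈ 0.2703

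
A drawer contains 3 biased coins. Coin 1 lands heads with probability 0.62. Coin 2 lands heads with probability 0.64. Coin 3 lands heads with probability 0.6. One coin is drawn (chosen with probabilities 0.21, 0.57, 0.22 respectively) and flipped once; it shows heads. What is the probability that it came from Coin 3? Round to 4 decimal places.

Posterior probability ≈ 0.2105

Tabulate prior·likelihood by source: [1] prior 0.21, lik 0.62, product 0.1302; [2] prior 0.57, lik 0.64, product 0.3648; [3] prior 0.22, lik 0.6, product 0.1320.
Normalizing constant = 0.62700; the posterior for Coin 3 is its product over the sum, 0.1320/0.62700 = 0.2105.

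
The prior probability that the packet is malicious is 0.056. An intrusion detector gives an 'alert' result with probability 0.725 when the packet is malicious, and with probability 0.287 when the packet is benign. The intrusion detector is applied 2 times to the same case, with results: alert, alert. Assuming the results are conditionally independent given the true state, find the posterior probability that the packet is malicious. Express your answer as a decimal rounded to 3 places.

With H the event that the packet is malicious, the joint likelihood of the observed sequence is P(data|H) = 0.725·0.725 = 0.52563 and P(data|¬H) = 0.287·0.287 = 0.082369.
Bayes: P(H|data) = 0.056·0.52563 / (0.056·0.52563 + 0.944·0.082369) = 0.029435/0.10719 = 0.2746.

Posterior P(H) ≈ 0.275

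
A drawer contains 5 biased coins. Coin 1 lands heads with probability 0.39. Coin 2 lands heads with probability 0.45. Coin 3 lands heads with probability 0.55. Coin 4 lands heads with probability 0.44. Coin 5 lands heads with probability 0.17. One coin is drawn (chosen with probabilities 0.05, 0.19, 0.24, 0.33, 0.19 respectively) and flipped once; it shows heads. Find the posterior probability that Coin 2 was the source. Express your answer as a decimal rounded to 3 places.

P(heads|C1) = 0.39; P(heads|C2) = 0.45; P(heads|C3) = 0.55; P(heads|C4) = 0.44; P(heads|C5) = 0.17.
Prior × likelihood for each source: 0.05·0.39=0.01950, 0.19·0.45=0.08550, 0.24·0.55=0.1320, 0.33·0.44=0.1452, 0.19·0.17=0.03230. Summing gives P(heads) = 0.41450.
P(Coin 2 | heads) = 0.08550 / 0.41450 = 0.206.

Posterior probability ≈ 0.206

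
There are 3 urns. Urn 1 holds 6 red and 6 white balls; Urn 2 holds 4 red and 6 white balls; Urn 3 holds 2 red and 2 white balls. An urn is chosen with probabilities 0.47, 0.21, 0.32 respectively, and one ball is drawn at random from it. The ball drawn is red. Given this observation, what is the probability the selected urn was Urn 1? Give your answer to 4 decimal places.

Posterior probability ≈ 0.4906

P(red|Urn 1) = 0.5; P(red|Urn 2) = 0.4; P(red|Urn 3) = 0.5.
Prior × likelihood for each source: 0.47·0.5=0.2350, 0.21·0.4=0.08400, 0.32·0.5=0.1600. Summing gives P(red) = 0.47900.
P(Urn 1 | red) = 0.2350 / 0.47900 = 0.4906.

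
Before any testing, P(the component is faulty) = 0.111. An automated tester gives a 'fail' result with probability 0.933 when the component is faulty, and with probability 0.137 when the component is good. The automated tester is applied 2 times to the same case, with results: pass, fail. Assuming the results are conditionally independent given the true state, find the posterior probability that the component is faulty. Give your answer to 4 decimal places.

Let H be the event that the component is faulty; start with P(H) = 0.111. P('fail'|H) = 0.933, P('fail'|¬H) = 0.137.
Update on result 1 ('pass'): P(H) ← 0.067·0.1110 / (0.067·0.1110 + 0.863·0.8890) = 0.0074370/0.77464 = 0.0096.
Update on result 2 ('fail'): P(H) ← 0.933·0.0096 / (0.933·0.0096 + 0.137·0.9904) = 0.0089573/0.14464 = 0.0619.

Posterior P(H) ≈ 0.0619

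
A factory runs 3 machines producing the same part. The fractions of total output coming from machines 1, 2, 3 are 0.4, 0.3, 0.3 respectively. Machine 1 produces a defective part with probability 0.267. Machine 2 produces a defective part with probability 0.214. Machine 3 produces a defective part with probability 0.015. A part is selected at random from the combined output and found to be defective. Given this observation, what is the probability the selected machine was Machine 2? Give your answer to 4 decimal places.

Posterior probability ≈ 0.3658

Tabulate prior·likelihood by source: [1] prior 0.4, lik 0.267, product 0.1068; [2] prior 0.3, lik 0.214, product 0.06420; [3] prior 0.3, lik 0.015, product 0.004500.
Normalizing constant = 0.17550; the posterior for Machine 2 is its product over the sum, 0.06420/0.17550 = 0.3658.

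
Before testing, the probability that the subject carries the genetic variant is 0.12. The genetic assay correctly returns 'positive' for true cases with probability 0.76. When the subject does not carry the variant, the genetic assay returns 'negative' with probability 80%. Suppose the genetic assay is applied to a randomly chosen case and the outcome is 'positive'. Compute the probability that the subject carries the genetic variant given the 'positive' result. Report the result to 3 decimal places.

Let H be the event that the subject carries the genetic variant. P(H) = 0.12, so P(¬H) = 0.88. With E the 'positive' result, P(E|H) = 0.76 and P(E|¬H) = 0.2.
P(E) = 0.76·0.12 + 0.2·0.88 = 0.091200 + 0.17600 = 0.26720.
By Bayes' theorem, P(H|E) = 0.091200 / 0.26720 = 0.341.

P(H | E) ≈ 0.341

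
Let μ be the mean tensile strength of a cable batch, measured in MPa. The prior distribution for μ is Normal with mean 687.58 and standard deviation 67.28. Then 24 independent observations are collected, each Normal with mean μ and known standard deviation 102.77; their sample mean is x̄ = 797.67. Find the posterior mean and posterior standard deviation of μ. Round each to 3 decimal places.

Prior precision 1/τ₀² = 1/67.28² = 0.00022092; data precision n/σ² = 24/102.77² = 0.00227237.
Posterior precision = 0.00022092 + 0.00227237 = 0.00249328, giving posterior SD = 1/√0.00249328 = 20.027.
Posterior mean = (0.00022092·687.58 + 0.00227237·797.67) / 0.00249328 = 787.916.

Posterior mean ≈ 787.916; posterior SD ≈ 20.027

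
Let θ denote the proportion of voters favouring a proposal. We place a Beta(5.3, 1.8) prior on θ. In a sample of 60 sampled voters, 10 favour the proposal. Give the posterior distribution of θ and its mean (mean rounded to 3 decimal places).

Posterior: Beta(15.3, 51.8); mean ≈ 0.228

Observing 10 successes and 50 failures updates Beta(5.3, 1.8) by adding the success and failure counts to the two shape parameters: α = 5.3+10 = 15.3, β = 1.8+50 = 51.8.
E[θ | data] = 15.3/(15.3+51.8) = 0.228.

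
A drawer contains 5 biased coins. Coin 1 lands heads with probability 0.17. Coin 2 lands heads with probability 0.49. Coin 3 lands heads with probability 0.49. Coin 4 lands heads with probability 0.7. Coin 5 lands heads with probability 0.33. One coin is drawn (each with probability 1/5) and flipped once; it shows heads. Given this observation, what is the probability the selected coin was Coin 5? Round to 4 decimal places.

Tabulate prior·likelihood by source: [1] prior 0.2, lik 0.17, product 0.03400; [2] prior 0.2, lik 0.49, product 0.09800; [3] prior 0.2, lik 0.49, product 0.09800; [4] prior 0.2, lik 0.7, product 0.1400; [5] prior 0.2, lik 0.33, product 0.06600.
Normalizing constant = 0.43600; the posterior for Coin 5 is its product over the sum, 0.06600/0.43600 = 0.1514.

Posterior probability ≈ 0.1514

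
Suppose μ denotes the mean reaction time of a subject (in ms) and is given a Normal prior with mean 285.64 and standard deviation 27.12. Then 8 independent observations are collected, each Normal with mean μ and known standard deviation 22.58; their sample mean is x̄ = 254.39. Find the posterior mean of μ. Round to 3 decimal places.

Posterior mean ≈ 256.882

With known σ, the Normal prior is conjugate. Weight on the data is w = (n/σ²)/(n/σ² + 1/τ₀²) = 0.0156907/(0.0156907+0.00135963) = 0.92026.
Posterior mean = w·x̄ + (1−w)·μ₀ = 0.92026·254.39 + 0.079742·285.64 = 256.882.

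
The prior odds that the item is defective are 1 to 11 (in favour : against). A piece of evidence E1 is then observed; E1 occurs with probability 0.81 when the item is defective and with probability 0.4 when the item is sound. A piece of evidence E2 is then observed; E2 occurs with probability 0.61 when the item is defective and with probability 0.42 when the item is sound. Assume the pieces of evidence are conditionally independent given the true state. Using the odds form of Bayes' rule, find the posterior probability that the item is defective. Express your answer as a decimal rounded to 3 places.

Posterior probability ≈ 0.211

Prior odds = 1/11 = 0.090909.
Likelihood ratio for E1 = 0.81/0.4 = 2.0250.
Likelihood ratio for E2 = 0.61/0.42 = 1.4524.
Posterior odds = prior odds × LR₁ × LR₂ = 0.26737.
Posterior probability = odds/(1+odds) = 0.26737/1.2674 = 0.211.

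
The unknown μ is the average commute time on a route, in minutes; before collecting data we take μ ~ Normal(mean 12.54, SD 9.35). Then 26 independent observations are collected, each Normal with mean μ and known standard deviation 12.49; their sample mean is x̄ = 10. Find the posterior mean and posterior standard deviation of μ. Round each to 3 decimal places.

Posterior mean ≈ 10.163; posterior SD ≈ 2.370

Prior precision 1/τ₀² = 1/9.35² = 0.0114387; data precision n/σ² = 26/12.49² = 0.166667.
Posterior precision = 0.0114387 + 0.166667 = 0.178105, giving posterior SD = 1/√0.178105 = 2.370.
Posterior mean = (0.0114387·12.54 + 0.166667·10) / 0.178105 = 10.163.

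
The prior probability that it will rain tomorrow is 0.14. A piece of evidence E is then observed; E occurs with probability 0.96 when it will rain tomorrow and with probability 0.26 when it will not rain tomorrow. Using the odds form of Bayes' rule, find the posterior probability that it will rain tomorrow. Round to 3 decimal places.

Posterior probability ≈ 0.375

Prior odds = 0.14/(1−0.14) = 0.16279.
Likelihood ratio for E = 0.96/0.26 = 3.6923.
Posterior odds = prior odds × LR = 0.60107.
Posterior probability = odds/(1+odds) = 0.60107/1.6011 = 0.375.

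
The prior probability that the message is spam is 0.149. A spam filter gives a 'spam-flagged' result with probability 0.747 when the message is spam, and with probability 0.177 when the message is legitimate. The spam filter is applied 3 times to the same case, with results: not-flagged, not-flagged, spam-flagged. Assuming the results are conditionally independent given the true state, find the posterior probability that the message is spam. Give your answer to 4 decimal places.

Let H be the event that the message is spam; start with P(H) = 0.149. P('spam-flagged'|H) = 0.747, P('spam-flagged'|¬H) = 0.177.
Update on result 1 ('not-flagged'): P(H) ← 0.253·0.1490 / (0.253·0.1490 + 0.823·0.8510) = 0.037697/0.73807 = 0.0511.
Update on result 2 ('not-flagged'): P(H) ← 0.253·0.0511 / (0.253·0.0511 + 0.823·0.9489) = 0.012922/0.79389 = 0.0163.
Update on result 3 ('spam-flagged'): P(H) ← 0.747·0.0163 / (0.747·0.0163 + 0.177·0.9837) = 0.012159/0.18628 = 0.0653.

Posterior P(H) ≈ 0.0653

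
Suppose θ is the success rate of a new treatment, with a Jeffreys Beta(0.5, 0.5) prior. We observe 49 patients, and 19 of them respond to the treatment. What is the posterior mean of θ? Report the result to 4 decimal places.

The binomial likelihood is conjugate to the Beta prior: with 19 successes and 30 failures, the posterior is Beta(0.5+19, 0.5+30) = Beta(19.5, 30.5).
Posterior mean = α/(α+β) = 19.5/50 = 0.3900.

Posterior mean ≈ 0.3900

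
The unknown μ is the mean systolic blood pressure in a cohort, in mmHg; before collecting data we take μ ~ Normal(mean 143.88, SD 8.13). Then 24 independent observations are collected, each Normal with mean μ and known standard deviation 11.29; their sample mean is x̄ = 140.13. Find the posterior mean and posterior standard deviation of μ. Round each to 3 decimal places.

Posterior mean ≈ 140.409; posterior SD ≈ 2.217

With known σ, the Normal prior is conjugate. Weight on the data is w = (n/σ²)/(n/σ² + 1/τ₀²) = 0.188288/(0.188288+0.0151293) = 0.92562.
Posterior mean = w·x̄ + (1−w)·μ₀ = 0.92562·140.13 + 0.074376·143.88 = 140.409. Posterior variance = 1/(0.188288+0.0151293) = 4.91600, so SD = 2.217.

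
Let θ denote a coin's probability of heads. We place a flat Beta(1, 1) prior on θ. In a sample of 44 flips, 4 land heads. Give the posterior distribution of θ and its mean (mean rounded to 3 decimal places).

The binomial likelihood is conjugate to the Beta prior: with 4 successes and 40 failures, the posterior is Beta(1+4, 1+40) = Beta(5, 41).
E[θ | data] = 5/(5+41) = 0.109.

Posterior: Beta(5, 41); mean ≈ 0.109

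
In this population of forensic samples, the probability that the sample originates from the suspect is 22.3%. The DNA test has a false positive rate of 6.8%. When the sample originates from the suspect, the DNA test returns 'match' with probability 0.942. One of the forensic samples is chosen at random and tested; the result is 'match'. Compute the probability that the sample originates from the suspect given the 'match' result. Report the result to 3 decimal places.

P(H | E) ≈ 0.799

Write H for 'the sample originates from the suspect'. Prior odds H:¬H = 0.223/0.777 = 0.28700. For the 'match' outcome, the likelihood ratio is 0.942/0.068 = 13.853.
Posterior odds = 0.28700 × 13.853 = 3.9758, so P(H|E) = 3.9758/(1+3.9758) = 0.799.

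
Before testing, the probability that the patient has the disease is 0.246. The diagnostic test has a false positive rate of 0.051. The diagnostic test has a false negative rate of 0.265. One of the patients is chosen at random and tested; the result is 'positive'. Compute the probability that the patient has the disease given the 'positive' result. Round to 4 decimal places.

P(H | E) ≈ 0.8246

Write H for 'the patient has the disease'. Prior odds H:¬H = 0.246/0.754 = 0.32626. For the 'positive' outcome, the likelihood ratio is 0.735/0.051 = 14.412.
Posterior odds = 0.32626 × 14.412 = 4.7020, so P(H|E) = 4.7020/(1+4.7020) = 0.8246.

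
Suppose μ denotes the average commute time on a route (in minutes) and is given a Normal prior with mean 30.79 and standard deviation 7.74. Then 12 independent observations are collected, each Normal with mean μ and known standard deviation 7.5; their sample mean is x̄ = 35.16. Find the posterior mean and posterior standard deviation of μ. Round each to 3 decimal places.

Prior precision 1/τ₀² = 1/7.74² = 0.0166924; data precision n/σ² = 12/7.5² = 0.213333.
Posterior precision = 0.0166924 + 0.213333 = 0.230026, giving posterior SD = 1/√0.230026 = 2.085.
Posterior mean = (0.0166924·30.79 + 0.213333·35.16) / 0.230026 = 34.843.

Posterior mean ≈ 34.843; posterior SD ≈ 2.085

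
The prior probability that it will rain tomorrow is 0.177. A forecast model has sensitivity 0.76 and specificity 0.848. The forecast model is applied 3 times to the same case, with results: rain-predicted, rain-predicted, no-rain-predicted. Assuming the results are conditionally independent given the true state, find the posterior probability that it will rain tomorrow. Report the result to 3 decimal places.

Posterior P(H) ≈ 0.603

With H the event that it will rain tomorrow, the joint likelihood of the observed sequence is P(data|H) = 0.76·0.76·0.24 = 0.13862 and P(data|¬H) = 0.152·0.152·0.848 = 0.019592.
Bayes: P(H|data) = 0.177·0.13862 / (0.177·0.13862 + 0.823·0.019592) = 0.024536/0.040661 = 0.6034.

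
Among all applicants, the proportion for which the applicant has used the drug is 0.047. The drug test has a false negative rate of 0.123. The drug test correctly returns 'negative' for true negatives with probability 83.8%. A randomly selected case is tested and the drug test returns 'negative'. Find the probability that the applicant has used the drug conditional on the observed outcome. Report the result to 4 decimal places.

Write H for 'the applicant has used the drug'. Prior odds H:¬H = 0.047/0.953 = 0.049318. For the 'negative' outcome, the likelihood ratio is 0.123/0.838 = 0.14678.
Posterior odds = 0.049318 × 0.14678 = 0.0072388, so P(H|E) = 0.0072388/(1+0.0072388) = 0.0072.

P(H | E) ≈ 0.0072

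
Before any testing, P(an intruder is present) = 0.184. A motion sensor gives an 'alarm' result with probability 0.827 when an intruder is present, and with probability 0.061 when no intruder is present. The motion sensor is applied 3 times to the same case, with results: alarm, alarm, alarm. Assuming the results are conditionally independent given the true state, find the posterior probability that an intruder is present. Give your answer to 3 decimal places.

Posterior P(H) ≈ 0.998

With H the event that an intruder is present, the joint likelihood of the observed sequence is P(data|H) = 0.827·0.827·0.827 = 0.56561 and P(data|¬H) = 0.061·0.061·0.061 = 0.00022698.
Bayes: P(H|data) = 0.184·0.56561 / (0.184·0.56561 + 0.816·0.00022698) = 0.10407/0.10426 = 0.9982.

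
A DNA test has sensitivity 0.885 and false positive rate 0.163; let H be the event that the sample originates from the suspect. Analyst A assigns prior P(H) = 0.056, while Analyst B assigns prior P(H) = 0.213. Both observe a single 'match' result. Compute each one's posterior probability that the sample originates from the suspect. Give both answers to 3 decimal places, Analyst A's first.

Analyst A: 0.244; Analyst B: 0.595

The likelihood ratio for a 'match' result is 0.885/0.163 = 5.4294.
Analyst A: prior odds 0.056/0.944 = 0.059322; posterior odds 0.32209; posterior probability 0.244.
Analyst B: prior odds 0.213/0.787 = 0.27065; posterior odds 1.4695; posterior probability 0.595.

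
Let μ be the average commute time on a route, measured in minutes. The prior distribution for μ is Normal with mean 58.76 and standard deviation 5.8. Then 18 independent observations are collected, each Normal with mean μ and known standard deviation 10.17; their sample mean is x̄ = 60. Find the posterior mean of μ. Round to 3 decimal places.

Posterior mean ≈ 59.819

Prior precision 1/τ₀² = 1/5.8² = 0.0297265; data precision n/σ² = 18/10.17² = 0.174033.
Posterior precision = 0.0297265 + 0.174033 = 0.203759.
Posterior mean = (0.0297265·58.76 + 0.174033·60) / 0.203759 = 59.819.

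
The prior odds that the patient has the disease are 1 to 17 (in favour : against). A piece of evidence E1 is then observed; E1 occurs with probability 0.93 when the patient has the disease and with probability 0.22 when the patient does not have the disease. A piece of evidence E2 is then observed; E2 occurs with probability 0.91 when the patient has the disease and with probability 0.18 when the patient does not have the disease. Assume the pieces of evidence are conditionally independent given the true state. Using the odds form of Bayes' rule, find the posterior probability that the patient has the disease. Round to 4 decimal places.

Posterior probability ≈ 0.5570

Prior odds = 1/17 = 0.058824.
Likelihood ratio for E1 = 0.93/0.22 = 4.2273.
Likelihood ratio for E2 = 0.91/0.18 = 5.0556.
Posterior odds = prior odds × LR₁ × LR₂ = 1.2571.
Posterior probability = odds/(1+odds) = 1.2571/2.2571 = 0.5570.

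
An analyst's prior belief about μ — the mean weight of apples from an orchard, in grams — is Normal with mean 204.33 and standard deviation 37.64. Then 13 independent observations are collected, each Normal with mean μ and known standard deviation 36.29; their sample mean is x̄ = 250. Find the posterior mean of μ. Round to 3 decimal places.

Prior precision 1/τ₀² = 1/37.64² = 0.00070583; data precision n/σ² = 13/36.29² = 0.00987119.
Posterior precision = 0.00070583 + 0.00987119 = 0.0105770.
Posterior mean = (0.00070583·204.33 + 0.00987119·250) / 0.0105770 = 246.952.

Posterior mean ≈ 246.952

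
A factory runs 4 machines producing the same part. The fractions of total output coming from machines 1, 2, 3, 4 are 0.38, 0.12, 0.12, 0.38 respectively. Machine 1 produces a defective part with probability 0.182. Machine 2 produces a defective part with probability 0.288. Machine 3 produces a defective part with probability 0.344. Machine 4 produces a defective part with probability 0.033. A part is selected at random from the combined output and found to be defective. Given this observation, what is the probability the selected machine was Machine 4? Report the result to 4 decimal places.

P(defective|M1) = 0.182; P(defective|M2) = 0.288; P(defective|M3) = 0.344; P(defective|M4) = 0.033.
Prior × likelihood for each source: 0.38·0.182=0.06916, 0.12·0.288=0.03456, 0.12·0.344=0.04128, 0.38·0.033=0.01254. Summing gives P(defective) = 0.15754.
P(Machine 4 | defective) = 0.01254 / 0.15754 = 0.0796.

Posterior probability ≈ 0.0796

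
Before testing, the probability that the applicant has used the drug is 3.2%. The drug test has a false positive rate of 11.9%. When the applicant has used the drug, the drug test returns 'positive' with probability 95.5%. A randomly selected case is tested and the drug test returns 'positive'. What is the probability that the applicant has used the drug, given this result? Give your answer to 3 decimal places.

Write H for 'the applicant has used the drug'. Prior odds H:¬H = 0.032/0.968 = 0.033058. For the 'positive' outcome, the likelihood ratio is 0.955/0.119 = 8.0252.
Posterior odds = 0.033058 × 8.0252 = 0.26530, so P(H|E) = 0.26530/(1+0.26530) = 0.210.

P(H | E) ≈ 0.210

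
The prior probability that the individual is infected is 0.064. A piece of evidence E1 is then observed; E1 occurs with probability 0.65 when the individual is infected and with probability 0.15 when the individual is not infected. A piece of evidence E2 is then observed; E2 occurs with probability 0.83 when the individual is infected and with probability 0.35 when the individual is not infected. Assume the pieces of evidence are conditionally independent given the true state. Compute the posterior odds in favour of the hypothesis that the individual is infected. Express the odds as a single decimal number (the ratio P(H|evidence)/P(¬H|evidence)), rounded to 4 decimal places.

Prior odds = 0.064/(1−0.064) = 0.068376. In log-odds, ln(0.068376) = -2.6827.
Add log likelihood ratios: ln(4.3333) + ln(2.3714) = 2.3298.
Posterior log-odds = -0.35290, so posterior odds = exp(-0.35290) = 0.70265.

Posterior odds ≈ 0.7026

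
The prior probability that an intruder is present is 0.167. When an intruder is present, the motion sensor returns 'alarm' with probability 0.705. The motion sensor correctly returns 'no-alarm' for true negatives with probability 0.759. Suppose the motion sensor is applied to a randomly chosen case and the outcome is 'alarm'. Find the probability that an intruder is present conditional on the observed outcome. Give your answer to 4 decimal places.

P(H | E) ≈ 0.3697

Let H be the event that an intruder is present. P(H) = 0.167, so P(¬H) = 0.833. With E the 'alarm' result, P(E|H) = 0.705 and P(E|¬H) = 0.241.
P(E) = 0.705·0.167 + 0.241·0.833 = 0.11774 + 0.20075 = 0.31849.
By Bayes' theorem, P(H|E) = 0.11774 / 0.31849 = 0.3697.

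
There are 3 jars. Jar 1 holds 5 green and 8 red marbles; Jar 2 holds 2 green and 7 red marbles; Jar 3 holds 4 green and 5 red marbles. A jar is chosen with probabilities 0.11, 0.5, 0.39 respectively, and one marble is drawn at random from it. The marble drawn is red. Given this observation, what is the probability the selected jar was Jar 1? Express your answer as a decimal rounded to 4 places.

Tabulate prior·likelihood by source: [1] prior 0.11, lik 0.6154, product 0.06769; [2] prior 0.5, lik 0.7778, product 0.3889; [3] prior 0.39, lik 0.5556, product 0.2167.
Normalizing constant = 0.67325; the posterior for Jar 1 is its product over the sum, 0.06769/0.67325 = 0.1005.

Posterior probability ≈ 0.1005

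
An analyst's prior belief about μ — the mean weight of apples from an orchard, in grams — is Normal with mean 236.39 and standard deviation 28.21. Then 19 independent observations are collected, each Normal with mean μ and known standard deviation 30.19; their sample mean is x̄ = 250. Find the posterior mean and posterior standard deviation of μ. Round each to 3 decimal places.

With known σ, the Normal prior is conjugate. Weight on the data is w = (n/σ²)/(n/σ² + 1/τ₀²) = 0.0208462/(0.0208462+0.00125659) = 0.94315.
Posterior mean = w·x̄ + (1−w)·μ₀ = 0.94315·250 + 0.056852·236.39 = 249.226. Posterior variance = 1/(0.0208462+0.00125659) = 45.2431, so SD = 6.726.

Posterior mean ≈ 249.226; posterior SD ≈ 6.726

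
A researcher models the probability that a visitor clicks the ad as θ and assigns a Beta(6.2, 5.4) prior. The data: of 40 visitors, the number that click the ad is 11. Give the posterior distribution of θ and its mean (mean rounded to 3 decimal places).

The binomial likelihood is conjugate to the Beta prior: with 11 successes and 29 failures, the posterior is Beta(6.2+11, 5.4+29) = Beta(17.2, 34.4).
Posterior mean = α/(α+β) = 17.2/51.6 = 0.333.

Posterior: Beta(17.2, 34.4); mean ≈ 0.333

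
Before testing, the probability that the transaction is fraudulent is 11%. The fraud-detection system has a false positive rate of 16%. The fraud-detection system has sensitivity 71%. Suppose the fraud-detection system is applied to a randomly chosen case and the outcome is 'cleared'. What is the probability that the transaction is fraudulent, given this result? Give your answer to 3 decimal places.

Let H be the event that the transaction is fraudulent. P(H) = 0.11, so P(¬H) = 0.89. With E the 'cleared' result, P(E|H) = 0.29 and P(E|¬H) = 0.84.
P(E) = 0.29·0.11 + 0.84·0.89 = 0.031900 + 0.74760 = 0.77950.
By Bayes' theorem, P(H|E) = 0.031900 / 0.77950 = 0.041.

P(H | E) ≈ 0.041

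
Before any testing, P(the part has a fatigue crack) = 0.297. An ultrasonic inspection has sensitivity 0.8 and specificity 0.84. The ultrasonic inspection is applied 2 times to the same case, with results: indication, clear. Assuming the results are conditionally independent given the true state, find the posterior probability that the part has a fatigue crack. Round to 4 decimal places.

Posterior P(H) ≈ 0.3346

Let H be the event that the part has a fatigue crack; start with P(H) = 0.297. P('indication'|H) = 0.8, P('indication'|¬H) = 0.16.
Update on result 1 ('indication'): P(H) ← 0.8·0.2970 / (0.8·0.2970 + 0.16·0.7030) = 0.23760/0.35008 = 0.6787.
Update on result 2 ('clear'): P(H) ← 0.2·0.6787 / (0.2·0.6787 + 0.84·0.3213) = 0.13574/0.40563 = 0.3346.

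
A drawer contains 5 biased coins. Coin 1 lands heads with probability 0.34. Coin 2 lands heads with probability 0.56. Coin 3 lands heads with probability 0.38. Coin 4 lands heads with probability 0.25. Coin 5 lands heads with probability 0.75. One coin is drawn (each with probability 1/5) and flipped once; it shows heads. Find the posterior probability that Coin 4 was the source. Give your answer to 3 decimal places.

P(heads|C1) = 0.34; P(heads|C2) = 0.56; P(heads|C3) = 0.38; P(heads|C4) = 0.25; P(heads|C5) = 0.75.
Prior × likelihood for each source: 0.2·0.34=0.06800, 0.2·0.56=0.1120, 0.2·0.38=0.07600, 0.2·0.25=0.05000, 0.2·0.75=0.1500. Summing gives P(heads) = 0.45600.
P(Coin 4 | heads) = 0.05000 / 0.45600 = 0.110.

Posterior probability ≈ 0.110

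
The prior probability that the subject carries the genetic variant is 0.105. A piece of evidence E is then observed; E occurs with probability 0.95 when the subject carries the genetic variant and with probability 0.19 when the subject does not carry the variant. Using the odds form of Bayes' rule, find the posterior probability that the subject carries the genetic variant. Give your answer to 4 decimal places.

Prior odds = 0.105/(1−0.105) = 0.11732. In log-odds, ln(0.11732) = -2.1429.
Add log likelihood ratio: ln(5.0000) = 1.6094.
Posterior log-odds = -0.53343, so posterior odds = exp(-0.53343) = 0.58659. Converting, P(H|E) = 0.58659/1.5866 = 0.3697.

Posterior probability ≈ 0.3697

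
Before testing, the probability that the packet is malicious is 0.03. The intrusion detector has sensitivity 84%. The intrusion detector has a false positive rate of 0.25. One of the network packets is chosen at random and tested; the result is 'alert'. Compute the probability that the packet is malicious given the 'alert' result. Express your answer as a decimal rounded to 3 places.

Write H for 'the packet is malicious'. Prior odds H:¬H = 0.03/0.97 = 0.030928. For the 'alert' outcome, the likelihood ratio is 0.84/0.25 = 3.3600.
Posterior odds = 0.030928 × 3.3600 = 0.10392, so P(H|E) = 0.10392/(1+0.10392) = 0.094.

P(H | E) ≈ 0.094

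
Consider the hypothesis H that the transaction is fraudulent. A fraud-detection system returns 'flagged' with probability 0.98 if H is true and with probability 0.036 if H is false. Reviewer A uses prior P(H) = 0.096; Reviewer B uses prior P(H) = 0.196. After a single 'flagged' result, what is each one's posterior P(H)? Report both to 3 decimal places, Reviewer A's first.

Reviewer A: 0.743; Reviewer B: 0.869

The likelihood ratio for a 'flagged' result is 0.98/0.036 = 27.222.
Reviewer A: prior odds 0.096/0.904 = 0.10619; posterior odds 2.8909; posterior probability 0.743.
Reviewer B: prior odds 0.196/0.804 = 0.24378; posterior odds 6.6363; posterior probability 0.869.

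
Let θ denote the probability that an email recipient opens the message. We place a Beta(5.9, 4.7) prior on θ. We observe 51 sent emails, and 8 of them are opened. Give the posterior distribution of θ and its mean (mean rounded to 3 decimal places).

The binomial likelihood is conjugate to the Beta prior: with 8 successes and 43 failures, the posterior is Beta(5.9+8, 4.7+43) = Beta(13.9, 47.7).
E[θ | data] = 13.9/(13.9+47.7) = 0.226.

Posterior: Beta(13.9, 47.7); mean ≈ 0.226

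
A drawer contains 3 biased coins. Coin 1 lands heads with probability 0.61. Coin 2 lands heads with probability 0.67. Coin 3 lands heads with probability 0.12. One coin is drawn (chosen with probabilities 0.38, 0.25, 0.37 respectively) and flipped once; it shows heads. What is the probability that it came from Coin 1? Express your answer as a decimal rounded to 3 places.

P(heads|C1) = 0.61; P(heads|C2) = 0.67; P(heads|C3) = 0.12.
Prior × likelihood for each source: 0.38·0.61=0.2318, 0.25·0.67=0.1675, 0.37·0.12=0.04440. Summing gives P(heads) = 0.44370.
P(Coin 1 | heads) = 0.2318 / 0.44370 = 0.522.

Posterior probability ≈ 0.522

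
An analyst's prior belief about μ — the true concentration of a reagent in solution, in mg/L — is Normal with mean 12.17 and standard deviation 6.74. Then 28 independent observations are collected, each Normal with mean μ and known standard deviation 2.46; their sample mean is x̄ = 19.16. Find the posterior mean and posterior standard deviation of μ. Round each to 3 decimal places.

Posterior mean ≈ 19.127; posterior SD ≈ 0.464

Prior precision 1/τ₀² = 1/6.74² = 0.0220130; data precision n/σ² = 28/2.46² = 4.62688.
Posterior precision = 0.0220130 + 4.62688 = 4.64889, giving posterior SD = 1/√4.64889 = 0.464.
Posterior mean = (0.0220130·12.17 + 4.62688·19.16) / 4.64889 = 19.127.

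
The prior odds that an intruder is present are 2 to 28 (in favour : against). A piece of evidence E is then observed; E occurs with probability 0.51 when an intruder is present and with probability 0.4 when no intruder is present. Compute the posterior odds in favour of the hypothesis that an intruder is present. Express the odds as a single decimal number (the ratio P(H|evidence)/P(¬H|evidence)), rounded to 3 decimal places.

Posterior odds ≈ 0.091

Prior odds = 2/28 = 0.071429.
Likelihood ratio for E = 0.51/0.4 = 1.2750.
Posterior odds = prior odds × LR = 0.091071.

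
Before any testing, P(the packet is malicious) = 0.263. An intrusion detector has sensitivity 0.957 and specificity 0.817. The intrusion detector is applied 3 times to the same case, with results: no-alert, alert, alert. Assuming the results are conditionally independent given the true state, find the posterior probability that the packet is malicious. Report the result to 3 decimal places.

Let H be the event that the packet is malicious; start with P(H) = 0.263. P('alert'|H) = 0.957, P('alert'|¬H) = 0.183.
Update on result 1 ('no-alert'): P(H) ← 0.043·0.2630 / (0.043·0.2630 + 0.817·0.7370) = 0.011309/0.61344 = 0.0184.
Update on result 2 ('alert'): P(H) ← 0.957·0.0184 / (0.957·0.0184 + 0.183·0.9816) = 0.017643/0.19727 = 0.0894.
Update on result 3 ('alert'): P(H) ← 0.957·0.0894 / (0.957·0.0894 + 0.183·0.9106) = 0.085589/0.25222 = 0.3393.

Posterior P(H) ≈ 0.339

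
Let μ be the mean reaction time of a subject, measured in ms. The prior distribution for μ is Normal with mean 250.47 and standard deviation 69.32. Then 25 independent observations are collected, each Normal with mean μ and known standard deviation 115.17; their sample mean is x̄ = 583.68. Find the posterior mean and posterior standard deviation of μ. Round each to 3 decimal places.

Prior precision 1/τ₀² = 1/69.32² = 0.00020811; data precision n/σ² = 25/115.17² = 0.00188478.
Posterior precision = 0.00020811 + 0.00188478 = 0.00209289, giving posterior SD = 1/√0.00209289 = 21.859.
Posterior mean = (0.00020811·250.47 + 0.00188478·583.68) / 0.00209289 = 550.547.

Posterior mean ≈ 550.547; posterior SD ≈ 21.859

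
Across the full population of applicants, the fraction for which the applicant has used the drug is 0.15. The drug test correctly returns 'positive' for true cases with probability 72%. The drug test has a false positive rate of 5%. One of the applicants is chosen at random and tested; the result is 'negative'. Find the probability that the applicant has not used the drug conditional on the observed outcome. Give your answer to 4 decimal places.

Write H for 'the applicant has used the drug'. Prior odds H:¬H = 0.15/0.85 = 0.17647. For the 'negative' outcome, the likelihood ratio is 0.28/0.95 = 0.29474.
Posterior odds = 0.17647 × 0.29474 = 0.052012, so P(H|E) = 0.052012/(1+0.052012) = 0.0494. Then P(¬H|E) = 1 − 0.0494 = 0.9506.

P(¬H | E) ≈ 0.9506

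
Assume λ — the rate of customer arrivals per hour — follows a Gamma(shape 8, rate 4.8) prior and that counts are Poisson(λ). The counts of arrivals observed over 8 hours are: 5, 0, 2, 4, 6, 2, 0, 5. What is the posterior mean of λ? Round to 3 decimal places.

Posterior mean ≈ 2.500

The Poisson likelihood adds the total count to the shape and the number of exposure periods to the rate. Here ∑xᵢ = 24 and n = 8, so shape 8→32 and rate 4.8→12.8.
E[λ | data] = 32/12.8 = 2.500.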